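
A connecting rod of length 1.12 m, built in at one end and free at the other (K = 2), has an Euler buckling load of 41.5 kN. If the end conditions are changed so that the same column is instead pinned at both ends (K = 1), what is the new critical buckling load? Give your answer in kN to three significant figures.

P_cr ≈ 166 kN

P_cr ∝ 1/K², so P_cr,new = P_cr,old × (K_old/K_new)² = 41.5 × (2/1)²
= 41.5 × 4.000 = 166 kN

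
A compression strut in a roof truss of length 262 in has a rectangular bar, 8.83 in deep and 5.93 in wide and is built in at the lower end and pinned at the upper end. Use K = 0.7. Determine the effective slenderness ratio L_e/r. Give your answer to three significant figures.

Buckling occurs about the weak axis: I_min = h·b³/12 with b = 5.93 in (the shorter side).
I_min = 8.83×5.93³/12 = 153.4 in⁴
A = 52.36 in²;  r_min = √(I/A) = √(153.4/52.36) = 1.712 in
L_e = K·L = 0.7 × 262 = 183.4 in
λ = L_e / r_min = 183.40 / 1.712 = 107

λ ≈ 107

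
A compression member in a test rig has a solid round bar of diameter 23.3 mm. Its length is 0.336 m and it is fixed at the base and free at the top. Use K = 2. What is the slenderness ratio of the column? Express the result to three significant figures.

I = πd⁴/64 = π×23.3⁴/64 = 1.447×10^4 mm⁴
A = 426.4 mm²;  r_min = √(I/A) = √(1.447×10^4/426.4) = 5.825 mm
L_e = K·L = 2 × 0.336 m = 0.6720 m = 672.00 mm
λ = L_e / r_min = 672.00 / 5.825 = 115

λ ≈ 115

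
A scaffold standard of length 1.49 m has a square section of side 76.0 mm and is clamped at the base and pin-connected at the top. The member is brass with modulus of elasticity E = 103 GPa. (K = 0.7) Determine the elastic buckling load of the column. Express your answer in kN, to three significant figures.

P_cr ≈ 2600 kN

I = a⁴/12 = 76.0⁴/12 = 2.780×10^6 mm⁴
I = 2.780×10^6 mm⁴ = 2.780×10^-6 m⁴
Effective length L_e = K·L = 0.7 × 1.49 = 1.043 m
P_cr = π²EI / L_e² = π² × 103×10⁹ × 2.780×10^-6 / 1.043² = 2.598×10^6 N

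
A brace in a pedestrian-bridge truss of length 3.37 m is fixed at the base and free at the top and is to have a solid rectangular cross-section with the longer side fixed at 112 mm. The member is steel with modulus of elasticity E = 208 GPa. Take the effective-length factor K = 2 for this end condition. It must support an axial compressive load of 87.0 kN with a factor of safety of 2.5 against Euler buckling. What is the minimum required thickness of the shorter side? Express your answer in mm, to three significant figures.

Required P_cr = n·P = 2.5 × 87.0 = 217.5 kN
L_e = K·L = 2 × 3.37 = 6.740 m
Required I = P_cr·L_e²/(π²E) = 2.175×10^5 × 6.740² / (π² × 2.08×10^11) = 4.813×10^-6 m⁴
I_req = 4.813×10^6 mm⁴
Rectangle, weak axis: I_min = h·b³/12 with h = 112 mm fixed  ⇒  b = (12I/h)^(1/3) = 80.2 mm

b ≈ 80.2 mm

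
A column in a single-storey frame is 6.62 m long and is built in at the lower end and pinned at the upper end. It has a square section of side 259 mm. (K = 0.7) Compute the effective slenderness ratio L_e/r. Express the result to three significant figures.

For a square r = a/√12 = 259/√12 = 74.77 mm
L_e = K·L = 0.7 × 6.62 m = 4.634 m = 4634.0 mm
λ = L_e / r_min = 4634.0 / 74.77 = 62.0

λ ≈ 62.0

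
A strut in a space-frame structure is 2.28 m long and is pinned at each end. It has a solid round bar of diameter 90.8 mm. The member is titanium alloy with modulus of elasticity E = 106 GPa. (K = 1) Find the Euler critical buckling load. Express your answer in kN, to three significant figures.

P_cr ≈ 672 kN

I = πd⁴/64 = π×90.8⁴/64 = 3.337×10^6 mm⁴
I = 3.337×10^6 mm⁴ = 3.337×10^-6 m⁴
Effective length L_e = K·L = 1 × 2.28 = 2.280 m
P_cr = π²EI / L_e² = π² × 106×10⁹ × 3.337×10^-6 / 2.280² = 6.715×10^5 N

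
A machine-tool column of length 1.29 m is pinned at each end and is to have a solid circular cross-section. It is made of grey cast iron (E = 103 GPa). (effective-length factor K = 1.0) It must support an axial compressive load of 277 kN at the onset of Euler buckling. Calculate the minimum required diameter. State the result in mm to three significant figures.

L_e = K·L = 1 × 1.29 = 1.290 m
Required I = P_cr·L_e²/(π²E) = 2.770×10^5 × 1.290² / (π² × 1.03×10^11) = 4.534×10^-7 m⁴
I_req = 4.534×10^5 mm⁴
Solid circle: I = πd⁴/64  ⇒  d = (64I/π)^(1/4) = (64×4.534×10^5/π)^(1/4) = 55.1 mm

d ≈ 55.1 mm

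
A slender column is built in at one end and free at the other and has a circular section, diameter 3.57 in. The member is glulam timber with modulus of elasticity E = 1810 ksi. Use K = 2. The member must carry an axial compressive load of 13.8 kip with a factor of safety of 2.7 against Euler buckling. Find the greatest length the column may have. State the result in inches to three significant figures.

I = πd⁴/64 = π×3.57⁴/64 = 7.973 in⁴
Required critical load P_cr = n·P = 2.7 × 13.8 = 37.26 kip = 3.726×10^4 lb
From P_cr = π²EI/(K·L)²:  L = (1/K)·√(π²EI/P_cr) = (1/2)·√(π²×1.81×10^6×7.973/3.726×10^4)
L = 30.9 in

L_max ≈ 30.9 in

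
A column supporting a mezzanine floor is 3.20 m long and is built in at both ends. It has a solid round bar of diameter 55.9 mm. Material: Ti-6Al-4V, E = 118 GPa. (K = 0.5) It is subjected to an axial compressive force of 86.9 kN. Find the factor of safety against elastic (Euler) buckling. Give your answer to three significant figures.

I = πd⁴/64 = π×55.9⁴/64 = 4.793×10^5 mm⁴
I = 4.793×10^5 mm⁴ = 4.793×10^-7 m⁴
Effective length L_e = K·L = 0.5 × 3.20 = 1.600 m
P_cr = π²EI / L_e² = π² × 118×10⁹ × 4.793×10^-7 / 1.600² = 2.181×10^5 N
Factor of safety n = P_cr / P = 218.05 / 86.9 = 2.51

n ≈ 2.51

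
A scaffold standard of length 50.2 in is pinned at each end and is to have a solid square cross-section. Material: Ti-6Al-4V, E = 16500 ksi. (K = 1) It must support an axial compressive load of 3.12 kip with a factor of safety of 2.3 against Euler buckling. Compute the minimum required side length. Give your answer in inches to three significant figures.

Required P_cr = n·P = 2.3 × 3.12 = 7.176 kip
L_e = K·L = 1 × 50.2 = 50.20 in
Required I = P_cr·L_e²/(π²E) = 7.176×10^3 × 50.20² / (π² × 1.65×10^7) = 0.1110 in⁴
Solid square: I = a⁴/12  ⇒  a = (12I)^(1/4) = (12×0.1110)^(1/4) = 1.07 in

a ≈ 1.07 in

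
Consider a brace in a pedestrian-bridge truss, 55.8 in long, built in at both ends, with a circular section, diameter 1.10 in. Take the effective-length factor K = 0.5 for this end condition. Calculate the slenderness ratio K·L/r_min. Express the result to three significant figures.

λ ≈ 101

For a solid circle r = d/4 = 1.10/4 = 0.2750 in
L_e = K·L = 0.5 × 55.8 = 27.90 in
λ = L_e / r_min = 27.900 / 0.2750 = 101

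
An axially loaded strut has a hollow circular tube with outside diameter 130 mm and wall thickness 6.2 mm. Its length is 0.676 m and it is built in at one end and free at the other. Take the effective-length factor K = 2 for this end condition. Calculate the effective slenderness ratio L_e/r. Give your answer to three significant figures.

Inner diameter d_i = 130 − 2×6.2 = 117.6 mm
I = π(d_o⁴ − d_i⁴)/64 = π(130⁴ − 117.6⁴)/64 = 4.631×10^6 mm⁴
A = 2.411×10^3 mm²;  r_min = √(I/A) = √(4.631×10^6/2.411×10^3) = 43.82 mm
L_e = K·L = 2 × 0.676 m = 1.352 m = 1352.0 mm
λ = L_e / r_min = 1352.0 / 43.82 = 30.9

λ ≈ 30.9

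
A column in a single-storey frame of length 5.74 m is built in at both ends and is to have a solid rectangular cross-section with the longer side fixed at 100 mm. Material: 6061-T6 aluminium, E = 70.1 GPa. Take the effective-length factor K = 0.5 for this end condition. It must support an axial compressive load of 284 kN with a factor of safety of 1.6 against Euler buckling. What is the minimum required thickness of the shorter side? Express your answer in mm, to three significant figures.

Required P_cr = n·P = 1.6 × 284 = 454.4 kN
L_e = K·L = 0.5 × 5.74 = 2.870 m
Required I = P_cr·L_e²/(π²E) = 4.544×10^5 × 2.870² / (π² × 7.01×10^10) = 5.410×10^-6 m⁴
I_req = 5.410×10^6 mm⁴
Rectangle, weak axis: I_min = h·b³/12 with h = 100 mm fixed  ⇒  b = (12I/h)^(1/3) = 86.6 mm

b ≈ 86.6 mm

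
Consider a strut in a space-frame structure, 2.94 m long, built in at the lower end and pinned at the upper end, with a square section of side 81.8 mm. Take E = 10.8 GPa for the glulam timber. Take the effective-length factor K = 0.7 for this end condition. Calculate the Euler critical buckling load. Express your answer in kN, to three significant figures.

P_cr ≈ 93.9 kN

I = a⁴/12 = 81.8⁴/12 = 3.731×10^6 mm⁴
I = 3.731×10^6 mm⁴ = 3.731×10^-6 m⁴
Effective length L_e = K·L = 0.7 × 2.94 = 2.058 m
P_cr = π²EI / L_e² = π² × 10.8×10⁹ × 3.731×10^-6 / 2.058² = 9.390×10^4 N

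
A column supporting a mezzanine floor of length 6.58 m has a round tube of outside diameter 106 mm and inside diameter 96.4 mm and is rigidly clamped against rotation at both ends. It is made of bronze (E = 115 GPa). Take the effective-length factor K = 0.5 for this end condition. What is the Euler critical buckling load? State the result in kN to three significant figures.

P_cr ≈ 205 kN

d_o = 106 mm, d_i = 96.4 mm
I = π(d_o⁴ − d_i⁴)/64 = π(106⁴ − 96.40⁴)/64 = 1.958×10^6 mm⁴
I = 1.958×10^6 mm⁴ = 1.958×10^-6 m⁴
Effective length L_e = K·L = 0.5 × 6.58 = 3.290 m
P_cr = π²EI / L_e² = π² × 115×10⁹ × 1.958×10^-6 / 3.290² = 2.053×10^5 N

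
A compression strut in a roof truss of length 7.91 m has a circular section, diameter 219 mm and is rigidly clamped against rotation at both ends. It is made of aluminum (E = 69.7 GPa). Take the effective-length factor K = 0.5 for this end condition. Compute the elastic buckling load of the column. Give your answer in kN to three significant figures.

I = πd⁴/64 = π×219⁴/64 = 1.129×10^8 mm⁴
I = 1.129×10^8 mm⁴ = 1.129×10^-4 m⁴
Effective length L_e = K·L = 0.5 × 7.91 = 3.955 m
P_cr = π²EI / L_e² = π² × 69.7×10⁹ × 1.129×10^-4 / 3.955² = 4.966×10^6 N

P_cr ≈ 4970 kN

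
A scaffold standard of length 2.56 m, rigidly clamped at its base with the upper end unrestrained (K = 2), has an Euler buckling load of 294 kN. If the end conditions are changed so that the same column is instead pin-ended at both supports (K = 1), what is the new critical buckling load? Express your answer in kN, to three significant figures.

P_cr ≈ 1180 kN

P_cr ∝ 1/K², so P_cr,new = P_cr,old × (K_old/K_new)² = 294 × (2/1)²
= 294 × 4.000 = 1180 kN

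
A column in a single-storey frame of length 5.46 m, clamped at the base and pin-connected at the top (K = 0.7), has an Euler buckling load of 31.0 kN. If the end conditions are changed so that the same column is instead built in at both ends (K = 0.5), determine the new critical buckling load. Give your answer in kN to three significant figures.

P_cr ∝ 1/K², so P_cr,new = P_cr,old × (K_old/K_new)² = 31.0 × (0.7/0.5)²
= 31.0 × 1.960 = 60.8 kN

P_cr ≈ 60.8 kN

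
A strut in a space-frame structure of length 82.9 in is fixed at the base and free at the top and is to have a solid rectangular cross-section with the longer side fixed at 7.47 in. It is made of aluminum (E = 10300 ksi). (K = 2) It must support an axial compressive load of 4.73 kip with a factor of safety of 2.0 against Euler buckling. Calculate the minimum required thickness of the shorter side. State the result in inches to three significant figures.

Required P_cr = n·P = 2.0 × 4.73 = 9.460 kip
L_e = K·L = 2 × 82.9 = 165.8 in
Required I = P_cr·L_e²/(π²E) = 9.460×10^3 × 165.8² / (π² × 1.03×10^7) = 2.558 in⁴
Rectangle, weak axis: I_min = h·b³/12 with h = 7.47 in fixed  ⇒  b = (12I/h)^(1/3) = 1.60 in

b ≈ 1.60 in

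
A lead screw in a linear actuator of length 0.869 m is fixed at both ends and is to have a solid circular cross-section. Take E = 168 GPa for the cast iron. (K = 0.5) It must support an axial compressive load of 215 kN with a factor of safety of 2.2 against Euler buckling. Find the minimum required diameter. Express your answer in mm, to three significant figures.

d ≈ 32.4 mm

Required P_cr = n·P = 2.2 × 215 = 473.0 kN
L_e = K·L = 0.5 × 0.869 = 0.4345 m
Required I = P_cr·L_e²/(π²E) = 4.730×10^5 × 0.4345² / (π² × 1.68×10^11) = 5.386×10^-8 m⁴
I_req = 5.386×10^4 mm⁴
Solid circle: I = πd⁴/64  ⇒  d = (64I/π)^(1/4) = (64×5.386×10^4/π)^(1/4) = 32.4 mm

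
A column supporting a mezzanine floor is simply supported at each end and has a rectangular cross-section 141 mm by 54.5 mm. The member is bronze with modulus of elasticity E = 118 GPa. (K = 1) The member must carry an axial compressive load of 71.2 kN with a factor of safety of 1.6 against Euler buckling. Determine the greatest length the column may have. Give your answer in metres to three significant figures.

Buckling occurs about the weak axis: I_min = h·b³/12 with b = 54.5 mm (the shorter side).
I_min = 141×54.5³/12 = 1.902×10^6 mm⁴
I = 1.902×10^-6 m⁴
Required critical load P_cr = n·P = 1.6 × 71.2 = 113.9 kN = 1.139×10^5 N
From P_cr = π²EI/(K·L)²:  L = (1/K)·√(π²EI/P_cr) = (1/1)·√(π²×1.18×10^11×1.902×10^-6/1.139×10^5)
L = 4.41 m

L_max ≈ 4.41 m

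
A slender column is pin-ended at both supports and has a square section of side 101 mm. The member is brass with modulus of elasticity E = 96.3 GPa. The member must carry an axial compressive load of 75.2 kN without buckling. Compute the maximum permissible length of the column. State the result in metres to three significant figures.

I = a⁴/12 = 101⁴/12 = 8.672×10^6 mm⁴
I = 8.672×10^-6 m⁴
At the buckling limit P_cr = P = 7.520×10^4 N
From P_cr = π²EI/(K·L)²:  L = (1/K)·√(π²EI/P_cr) = (1/1)·√(π²×9.63×10^10×8.672×10^-6/7.520×10^4)
L = 10.5 m

L_max ≈ 10.5 m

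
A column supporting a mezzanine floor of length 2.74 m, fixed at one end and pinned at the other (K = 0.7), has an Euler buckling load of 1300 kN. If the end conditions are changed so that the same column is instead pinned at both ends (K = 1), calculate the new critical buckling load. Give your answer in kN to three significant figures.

P_cr ∝ 1/K², so P_cr,new = P_cr,old × (K_old/K_new)² = 1300 × (0.7/1)²
= 1300 × 0.4900 = 637 kN

P_cr ≈ 637 kN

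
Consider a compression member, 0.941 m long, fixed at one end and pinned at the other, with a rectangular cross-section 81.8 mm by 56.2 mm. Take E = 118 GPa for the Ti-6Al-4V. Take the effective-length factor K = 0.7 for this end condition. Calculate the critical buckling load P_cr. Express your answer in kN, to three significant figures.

P_cr ≈ 3250 kN

Buckling occurs about the weak axis: I_min = h·b³/12 with b = 56.2 mm (the shorter side).
I_min = 81.8×56.2³/12 = 1.210×10^6 mm⁴
I = 1.210×10^6 mm⁴ = 1.210×10^-6 m⁴
Effective length L_e = K·L = 0.7 × 0.941 = 0.6587 m
P_cr = π²EI / L_e² = π² × 118×10⁹ × 1.210×10^-6 / 0.6587² = 3.248×10^6 N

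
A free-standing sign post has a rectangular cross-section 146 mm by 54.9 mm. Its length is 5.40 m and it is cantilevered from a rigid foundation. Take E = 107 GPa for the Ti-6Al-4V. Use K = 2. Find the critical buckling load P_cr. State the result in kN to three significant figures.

Buckling occurs about the weak axis: I_min = h·b³/12 with b = 54.9 mm (the shorter side).
I_min = 146×54.9³/12 = 2.013×10^6 mm⁴
I = 2.013×10^6 mm⁴ = 2.013×10^-6 m⁴
Effective length L_e = K·L = 2 × 5.40 = 10.80 m
P_cr = π²EI / L_e² = π² × 107×10⁹ × 2.013×10^-6 / 10.80² = 1.823×10^4 N

P_cr ≈ 18.2 kN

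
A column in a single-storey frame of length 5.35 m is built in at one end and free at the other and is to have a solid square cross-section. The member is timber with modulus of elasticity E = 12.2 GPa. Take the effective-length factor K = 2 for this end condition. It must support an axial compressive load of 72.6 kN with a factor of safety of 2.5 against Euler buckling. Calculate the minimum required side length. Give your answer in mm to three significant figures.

Required P_cr = n·P = 2.5 × 72.6 = 181.5 kN
L_e = K·L = 2 × 5.35 = 10.70 m
Required I = P_cr·L_e²/(π²E) = 1.815×10^5 × 10.70² / (π² × 1.22×10^10) = 1.726×10^-4 m⁴
I_req = 1.726×10^8 mm⁴
Solid square: I = a⁴/12  ⇒  a = (12I)^(1/4) = (12×1.726×10^8)^(1/4) = 213 mm

a ≈ 213 mm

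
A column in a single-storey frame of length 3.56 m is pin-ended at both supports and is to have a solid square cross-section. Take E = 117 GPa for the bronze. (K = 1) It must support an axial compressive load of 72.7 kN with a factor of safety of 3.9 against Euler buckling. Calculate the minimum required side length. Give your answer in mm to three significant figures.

Required P_cr = n·P = 3.9 × 72.7 = 283.5 kN
L_e = K·L = 1 × 3.56 = 3.560 m
Required I = P_cr·L_e²/(π²E) = 2.835×10^5 × 3.560² / (π² × 1.17×10^11) = 3.112×10^-6 m⁴
I_req = 3.112×10^6 mm⁴
Solid square: I = a⁴/12  ⇒  a = (12I)^(1/4) = (12×3.112×10^6)^(1/4) = 78.2 mm

a ≈ 78.2 mm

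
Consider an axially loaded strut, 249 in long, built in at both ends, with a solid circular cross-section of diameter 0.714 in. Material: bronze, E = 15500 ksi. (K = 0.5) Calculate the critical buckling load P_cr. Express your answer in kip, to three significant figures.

P_cr ≈ 0.126 kip

I = πd⁴/64 = π×0.714⁴/64 = 1.276×10^-2 in⁴
Effective length L_e = K·L = 0.5 × 249 = 124.5 in
P_cr = π²EI / L_e² = π² × 15500×10³ × 1.276×10^-2 / 124.5² = 125.9 lb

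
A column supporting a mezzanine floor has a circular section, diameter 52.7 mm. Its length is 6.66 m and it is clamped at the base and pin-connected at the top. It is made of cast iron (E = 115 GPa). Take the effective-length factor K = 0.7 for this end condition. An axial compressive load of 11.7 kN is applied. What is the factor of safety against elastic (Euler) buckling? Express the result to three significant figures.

I = πd⁴/64 = π×52.7⁴/64 = 3.786×10^5 mm⁴
I = 3.786×10^5 mm⁴ = 3.786×10^-7 m⁴
Effective length L_e = K·L = 0.7 × 6.66 = 4.662 m
P_cr = π²EI / L_e² = π² × 115×10⁹ × 3.786×10^-7 / 4.662² = 1.977×10^4 N
Factor of safety n = P_cr / P = 19.773 / 11.7 = 1.69

n ≈ 1.69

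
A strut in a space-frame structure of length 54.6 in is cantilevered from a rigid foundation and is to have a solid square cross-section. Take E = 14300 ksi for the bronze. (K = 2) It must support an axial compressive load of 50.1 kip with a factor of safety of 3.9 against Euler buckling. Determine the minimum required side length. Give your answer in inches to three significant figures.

Required P_cr = n·P = 3.9 × 50.1 = 195.4 kip
L_e = K·L = 2 × 54.6 = 109.2 in
Required I = P_cr·L_e²/(π²E) = 1.954×10^5 × 109.2² / (π² × 1.43×10^7) = 16.51 in⁴
Solid square: I = a⁴/12  ⇒  a = (12I)^(1/4) = (12×16.51)^(1/4) = 3.75 in

a ≈ 3.75 in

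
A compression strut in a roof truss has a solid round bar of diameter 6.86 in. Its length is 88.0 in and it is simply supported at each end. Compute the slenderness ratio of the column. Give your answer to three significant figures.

λ ≈ 51.3

I = πd⁴/64 = π×6.86⁴/64 = 108.7 in⁴
A = 36.96 in²;  r_min = √(I/A) = √(108.7/36.96) = 1.715 in
L_e = K·L = 1 × 88.0 = 88.00 in
λ = L_e / r_min = 88.000 / 1.715 = 51.3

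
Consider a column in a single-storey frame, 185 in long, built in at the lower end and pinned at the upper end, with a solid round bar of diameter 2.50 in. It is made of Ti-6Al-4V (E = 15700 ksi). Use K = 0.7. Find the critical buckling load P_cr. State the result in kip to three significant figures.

P_cr ≈ 17.7 kip

I = πd⁴/64 = π×2.50⁴/64 = 1.917 in⁴
Effective length L_e = K·L = 0.7 × 185 = 129.5 in
P_cr = π²EI / L_e² = π² × 15700×10³ × 1.917 / 129.5² = 1.772×10^4 lb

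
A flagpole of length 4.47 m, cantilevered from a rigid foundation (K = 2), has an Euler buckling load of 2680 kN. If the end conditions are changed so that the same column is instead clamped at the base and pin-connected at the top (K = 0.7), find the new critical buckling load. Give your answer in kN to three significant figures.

P_cr ∝ 1/K², so P_cr,new = P_cr,old × (K_old/K_new)² = 2680 × (2/0.7)²
= 2680 × 8.163 = 21900 kN

P_cr ≈ 21900 kN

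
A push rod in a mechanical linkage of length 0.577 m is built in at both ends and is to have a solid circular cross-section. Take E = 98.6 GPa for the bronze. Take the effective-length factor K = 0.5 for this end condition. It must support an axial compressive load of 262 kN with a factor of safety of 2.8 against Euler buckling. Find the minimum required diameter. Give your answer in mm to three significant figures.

Required P_cr = n·P = 2.8 × 262 = 733.6 kN
L_e = K·L = 0.5 × 0.577 = 0.2885 m
Required I = P_cr·L_e²/(π²E) = 7.336×10^5 × 0.2885² / (π² × 9.86×10^10) = 6.274×10^-8 m⁴
I_req = 6.274×10^4 mm⁴
Solid circle: I = πd⁴/64  ⇒  d = (64I/π)^(1/4) = (64×6.274×10^4/π)^(1/4) = 33.6 mm

d ≈ 33.6 mm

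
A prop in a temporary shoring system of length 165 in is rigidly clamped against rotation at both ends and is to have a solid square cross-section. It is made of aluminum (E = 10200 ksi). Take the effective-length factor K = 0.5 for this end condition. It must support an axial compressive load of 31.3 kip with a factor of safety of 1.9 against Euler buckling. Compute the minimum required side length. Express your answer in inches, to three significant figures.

a ≈ 2.64 in

Required P_cr = n·P = 1.9 × 31.3 = 59.47 kip
L_e = K·L = 0.5 × 165 = 82.50 in
Required I = P_cr·L_e²/(π²E) = 5.947×10^4 × 82.50² / (π² × 1.02×10^7) = 4.021 in⁴
Solid square: I = a⁴/12  ⇒  a = (12I)^(1/4) = (12×4.021)^(1/4) = 2.64 in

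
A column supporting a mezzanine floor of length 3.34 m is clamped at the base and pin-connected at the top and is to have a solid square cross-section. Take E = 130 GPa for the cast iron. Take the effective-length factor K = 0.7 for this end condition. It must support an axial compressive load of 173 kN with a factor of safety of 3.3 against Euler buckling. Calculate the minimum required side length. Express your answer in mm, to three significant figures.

Required P_cr = n·P = 3.3 × 173 = 570.9 kN
L_e = K·L = 0.7 × 3.34 = 2.338 m
Required I = P_cr·L_e²/(π²E) = 5.709×10^5 × 2.338² / (π² × 1.30×10^11) = 2.432×10^-6 m⁴
I_req = 2.432×10^6 mm⁴
Solid square: I = a⁴/12  ⇒  a = (12I)^(1/4) = (12×2.432×10^6)^(1/4) = 73.5 mm

a ≈ 73.5 mm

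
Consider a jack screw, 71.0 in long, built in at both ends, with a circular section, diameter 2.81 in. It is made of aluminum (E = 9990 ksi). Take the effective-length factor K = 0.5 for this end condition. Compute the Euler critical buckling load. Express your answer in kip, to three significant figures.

I = πd⁴/64 = π×2.81⁴/64 = 3.061 in⁴
Effective length L_e = K·L = 0.5 × 71.0 = 35.50 in
P_cr = π²EI / L_e² = π² × 9990×10³ × 3.061 / 35.50² = 2.394×10^5 lb

P_cr ≈ 239 kip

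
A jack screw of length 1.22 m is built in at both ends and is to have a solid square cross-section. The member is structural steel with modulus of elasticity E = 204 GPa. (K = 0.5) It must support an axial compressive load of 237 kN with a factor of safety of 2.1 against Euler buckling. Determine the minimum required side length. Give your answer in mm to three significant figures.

Required P_cr = n·P = 2.1 × 237 = 497.7 kN
L_e = K·L = 0.5 × 1.22 = 0.6100 m
Required I = P_cr·L_e²/(π²E) = 4.977×10^5 × 0.6100² / (π² × 2.04×10^11) = 9.198×10^-8 m⁴
I_req = 9.198×10^4 mm⁴
Solid square: I = a⁴/12  ⇒  a = (12I)^(1/4) = (12×9.198×10^4)^(1/4) = 32.4 mm

a ≈ 32.4 mm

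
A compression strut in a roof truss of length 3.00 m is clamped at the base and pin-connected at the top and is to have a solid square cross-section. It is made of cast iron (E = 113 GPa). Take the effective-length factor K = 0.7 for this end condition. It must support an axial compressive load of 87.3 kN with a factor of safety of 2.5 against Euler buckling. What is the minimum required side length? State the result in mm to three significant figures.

a ≈ 56.7 mm

Required P_cr = n·P = 2.5 × 87.3 = 218.2 kN
L_e = K·L = 0.7 × 3.00 = 2.100 m
Required I = P_cr·L_e²/(π²E) = 2.183×10^5 × 2.100² / (π² × 1.13×10^11) = 8.630×10^-7 m⁴
I_req = 8.630×10^5 mm⁴
Solid square: I = a⁴/12  ⇒  a = (12I)^(1/4) = (12×8.630×10^5)^(1/4) = 56.7 mm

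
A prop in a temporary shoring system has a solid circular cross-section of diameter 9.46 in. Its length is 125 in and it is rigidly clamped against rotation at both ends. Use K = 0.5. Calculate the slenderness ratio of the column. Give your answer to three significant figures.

I = πd⁴/64 = π×9.46⁴/64 = 393.1 in⁴
A = 70.29 in²;  r_min = √(I/A) = √(393.1/70.29) = 2.365 in
L_e = K·L = 0.5 × 125 = 62.50 in
λ = L_e / r_min = 62.500 / 2.365 = 26.4

λ ≈ 26.4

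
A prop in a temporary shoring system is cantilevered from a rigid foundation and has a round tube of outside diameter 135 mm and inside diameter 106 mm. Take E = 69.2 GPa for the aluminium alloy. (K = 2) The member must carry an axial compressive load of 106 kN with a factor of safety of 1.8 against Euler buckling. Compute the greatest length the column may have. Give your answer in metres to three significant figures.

L_max ≈ 3.01 m

d_o = 135 mm, d_i = 106 mm
I = π(d_o⁴ − d_i⁴)/64 = π(135⁴ − 106.0⁴)/64 = 1.011×10^7 mm⁴
I = 1.011×10^-5 m⁴
Required critical load P_cr = n·P = 1.8 × 106 = 190.8 kN = 1.908×10^5 N
From P_cr = π²EI/(K·L)²:  L = (1/K)·√(π²EI/P_cr) = (1/2)·√(π²×6.92×10^10×1.011×10^-5/1.908×10^5)
L = 3.01 m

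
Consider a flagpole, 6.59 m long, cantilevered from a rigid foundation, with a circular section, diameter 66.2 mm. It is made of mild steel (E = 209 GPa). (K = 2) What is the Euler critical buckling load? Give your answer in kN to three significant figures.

P_cr ≈ 11.2 kN

I = πd⁴/64 = π×66.2⁴/64 = 9.428×10^5 mm⁴
I = 9.428×10^5 mm⁴ = 9.428×10^-7 m⁴
Effective length L_e = K·L = 2 × 6.59 = 13.18 m
P_cr = π²EI / L_e² = π² × 209×10⁹ × 9.428×10^-7 / 13.18² = 1.119×10^4 N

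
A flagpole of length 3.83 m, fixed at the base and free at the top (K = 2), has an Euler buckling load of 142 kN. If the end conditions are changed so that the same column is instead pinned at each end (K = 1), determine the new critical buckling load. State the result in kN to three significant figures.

P_cr ≈ 568 kN

P_cr ∝ 1/K², so P_cr,new = P_cr,old × (K_old/K_new)² = 142 × (2/1)²
= 142 × 4.000 = 568 kN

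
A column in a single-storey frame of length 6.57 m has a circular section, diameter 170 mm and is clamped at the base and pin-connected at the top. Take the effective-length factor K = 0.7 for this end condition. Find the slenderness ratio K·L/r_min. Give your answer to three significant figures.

For a solid circle r = d/4 = 170/4 = 42.50 mm
L_e = K·L = 0.7 × 6.57 m = 4.599 m = 4599.0 mm
λ = L_e / r_min = 4599.0 / 42.50 = 108

λ ≈ 108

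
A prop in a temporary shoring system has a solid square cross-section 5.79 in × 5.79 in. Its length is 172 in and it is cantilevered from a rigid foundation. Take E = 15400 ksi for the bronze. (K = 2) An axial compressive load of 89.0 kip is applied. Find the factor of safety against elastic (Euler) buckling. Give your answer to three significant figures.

n ≈ 1.35

I = a⁴/12 = 5.79⁴/12 = 93.66 in⁴
Effective length L_e = K·L = 2 × 172 = 344.0 in
P_cr = π²EI / L_e² = π² × 15400×10³ × 93.66 / 344.0² = 1.203×10^5 lb
Factor of safety n = P_cr / P = 120.29 / 89.0 = 1.35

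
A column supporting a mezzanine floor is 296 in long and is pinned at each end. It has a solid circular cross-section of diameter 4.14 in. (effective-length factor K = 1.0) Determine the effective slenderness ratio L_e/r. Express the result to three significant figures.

λ ≈ 286

I = πd⁴/64 = π×4.14⁴/64 = 14.42 in⁴
A = 13.46 in²;  r_min = √(I/A) = √(14.42/13.46) = 1.035 in
L_e = K·L = 1 × 296 = 296.0 in
λ = L_e / r_min = 296.00 / 1.035 = 286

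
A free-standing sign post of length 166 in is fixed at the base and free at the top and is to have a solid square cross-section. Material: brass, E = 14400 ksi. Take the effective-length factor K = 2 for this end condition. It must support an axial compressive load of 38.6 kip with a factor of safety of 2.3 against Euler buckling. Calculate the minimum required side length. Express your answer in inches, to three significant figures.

a ≈ 5.36 in

Required P_cr = n·P = 2.3 × 38.6 = 88.78 kip
L_e = K·L = 2 × 166 = 332.0 in
Required I = P_cr·L_e²/(π²E) = 8.878×10^4 × 332.0² / (π² × 1.44×10^7) = 68.85 in⁴
Solid square: I = a⁴/12  ⇒  a = (12I)^(1/4) = (12×68.85)^(1/4) = 5.36 in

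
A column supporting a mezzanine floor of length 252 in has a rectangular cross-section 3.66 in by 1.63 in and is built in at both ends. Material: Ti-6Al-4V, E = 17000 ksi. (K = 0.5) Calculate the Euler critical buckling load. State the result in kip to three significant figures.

Buckling occurs about the weak axis: I_min = h·b³/12 with b = 1.63 in (the shorter side).
I_min = 3.66×1.63³/12 = 1.321 in⁴
Effective length L_e = K·L = 0.5 × 252 = 126.0 in
P_cr = π²EI / L_e² = π² × 17000×10³ × 1.321 / 126.0² = 1.396×10^4 lb

P_cr ≈ 14.0 kip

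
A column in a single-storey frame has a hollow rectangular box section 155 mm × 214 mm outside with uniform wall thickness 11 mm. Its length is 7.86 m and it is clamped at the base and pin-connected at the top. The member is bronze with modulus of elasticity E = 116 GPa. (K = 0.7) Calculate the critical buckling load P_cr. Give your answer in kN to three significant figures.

Inner dimensions: h_i = 214 − 2×11 = 192.0 mm, b_i = 155 − 2×11 = 133.0 mm
Weak-axis I_min = (h_o·b_o³ − h_i·b_i³)/12 with b_o = 155, b_i = 133.0 mm (shorter outer/inner sides).
I_min = (214×155³ − 192.0×133.0³)/12 = 2.877×10^7 mm⁴
I = 2.877×10^7 mm⁴ = 2.877×10^-5 m⁴
Effective length L_e = K·L = 0.7 × 7.86 = 5.502 m
P_cr = π²EI / L_e² = π² × 116×10⁹ × 2.877×10^-5 / 5.502² = 1.088×10^6 N

P_cr ≈ 1090 kN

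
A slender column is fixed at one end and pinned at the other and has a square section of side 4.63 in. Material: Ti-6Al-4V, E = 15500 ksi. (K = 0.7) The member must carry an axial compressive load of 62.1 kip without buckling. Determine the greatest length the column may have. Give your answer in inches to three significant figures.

L_max ≈ 439 in

I = a⁴/12 = 4.63⁴/12 = 38.30 in⁴
At the buckling limit P_cr = P = 6.210×10^4 lb
From P_cr = π²EI/(K·L)²:  L = (1/K)·√(π²EI/P_cr) = (1/0.7)·√(π²×1.55×10^7×38.30/6.210×10^4)
L = 439 in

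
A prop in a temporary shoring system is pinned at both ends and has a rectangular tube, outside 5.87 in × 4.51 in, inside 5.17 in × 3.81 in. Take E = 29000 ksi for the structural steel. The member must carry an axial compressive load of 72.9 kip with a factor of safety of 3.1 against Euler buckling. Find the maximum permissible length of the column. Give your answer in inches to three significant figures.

L_max ≈ 163 in

Weak-axis I_min = (h_o·b_o³ − h_i·b_i³)/12 with b_o = 4.51, b_i = 3.810 in (shorter outer/inner sides).
I_min = (5.87×4.51³ − 5.170×3.810³)/12 = 21.05 in⁴
Required critical load P_cr = n·P = 3.1 × 72.9 = 226.0 kip = 2.260×10^5 lb
From P_cr = π²EI/(K·L)²:  L = (1/K)·√(π²EI/P_cr) = (1/1)·√(π²×2.90×10^7×21.05/2.260×10^5)
L = 163 in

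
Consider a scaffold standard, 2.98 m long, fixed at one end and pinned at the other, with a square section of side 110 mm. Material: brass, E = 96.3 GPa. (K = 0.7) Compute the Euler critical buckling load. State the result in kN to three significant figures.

I = a⁴/12 = 110⁴/12 = 1.220×10^7 mm⁴
I = 1.220×10^7 mm⁴ = 1.220×10^-5 m⁴
Effective length L_e = K·L = 0.7 × 2.98 = 2.086 m
P_cr = π²EI / L_e² = π² × 96.3×10⁹ × 1.220×10^-5 / 2.086² = 2.665×10^6 N

P_cr ≈ 2660 kN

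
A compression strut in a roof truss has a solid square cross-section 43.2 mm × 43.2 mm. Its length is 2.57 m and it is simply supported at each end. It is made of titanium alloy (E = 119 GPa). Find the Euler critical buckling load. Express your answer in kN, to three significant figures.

I = a⁴/12 = 43.2⁴/12 = 2.902×10^5 mm⁴
I = 2.902×10^5 mm⁴ = 2.902×10^-7 m⁴
Effective length L_e = K·L = 1 × 2.57 = 2.570 m
P_cr = π²EI / L_e² = π² × 119×10⁹ × 2.902×10^-7 / 2.570² = 5.161×10^4 N

P_cr ≈ 51.6 kN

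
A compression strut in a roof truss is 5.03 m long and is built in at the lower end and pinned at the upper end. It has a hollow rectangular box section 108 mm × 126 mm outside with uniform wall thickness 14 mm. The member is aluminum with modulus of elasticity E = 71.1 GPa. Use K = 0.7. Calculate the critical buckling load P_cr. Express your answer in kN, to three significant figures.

P_cr ≈ 512 kN

Inner dimensions: h_i = 126 − 2×14 = 98.00 mm, b_i = 108 − 2×14 = 80.00 mm
Weak-axis I_min = (h_o·b_o³ − h_i·b_i³)/12 with b_o = 108, b_i = 80.00 mm (shorter outer/inner sides).
I_min = (126×108³ − 98.00×80.00³)/12 = 9.046×10^6 mm⁴
I = 9.046×10^6 mm⁴ = 9.046×10^-6 m⁴
Effective length L_e = K·L = 0.7 × 5.03 = 3.521 m
P_cr = π²EI / L_e² = π² × 71.1×10⁹ × 9.046×10^-6 / 3.521² = 5.120×10^5 N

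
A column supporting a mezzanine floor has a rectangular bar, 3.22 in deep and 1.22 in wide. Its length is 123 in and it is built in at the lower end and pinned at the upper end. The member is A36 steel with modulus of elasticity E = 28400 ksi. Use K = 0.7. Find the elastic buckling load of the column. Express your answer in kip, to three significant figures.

P_cr ≈ 18.4 kip

Buckling occurs about the weak axis: I_min = h·b³/12 with b = 1.22 in (the shorter side).
I_min = 3.22×1.22³/12 = 0.4873 in⁴
Effective length L_e = K·L = 0.7 × 123 = 86.10 in
P_cr = π²EI / L_e² = π² × 28400×10³ × 0.4873 / 86.10² = 1.842×10^4 lb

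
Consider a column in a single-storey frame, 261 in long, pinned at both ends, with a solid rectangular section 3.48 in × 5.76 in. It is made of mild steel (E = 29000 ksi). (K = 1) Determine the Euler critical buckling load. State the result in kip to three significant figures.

P_cr ≈ 85.0 kip

Buckling occurs about the weak axis: I_min = h·b³/12 with b = 3.48 in (the shorter side).
I_min = 5.76×3.48³/12 = 20.23 in⁴
Effective length L_e = K·L = 1 × 261 = 261.0 in
P_cr = π²EI / L_e² = π² × 29000×10³ × 20.23 / 261.0² = 8.500×10^4 lb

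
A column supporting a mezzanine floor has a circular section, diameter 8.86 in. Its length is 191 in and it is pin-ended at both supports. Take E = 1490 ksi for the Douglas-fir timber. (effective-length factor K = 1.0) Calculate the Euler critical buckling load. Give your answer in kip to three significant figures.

I = πd⁴/64 = π×8.86⁴/64 = 302.5 in⁴
Effective length L_e = K·L = 1 × 191 = 191.0 in
P_cr = π²EI / L_e² = π² × 1490×10³ × 302.5 / 191.0² = 1.219×10^5 lb

P_cr ≈ 122 kip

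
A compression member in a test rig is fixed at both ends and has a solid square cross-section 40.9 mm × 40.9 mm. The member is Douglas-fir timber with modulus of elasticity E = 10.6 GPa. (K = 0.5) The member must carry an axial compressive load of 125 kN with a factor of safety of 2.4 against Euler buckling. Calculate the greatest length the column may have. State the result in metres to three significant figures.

L_max ≈ 0.570 m

I = a⁴/12 = 40.9⁴/12 = 2.332×10^5 mm⁴
I = 2.332×10^-7 m⁴
Required critical load P_cr = n·P = 2.4 × 125 = 300.0 kN = 3.000×10^5 N
From P_cr = π²EI/(K·L)²:  L = (1/K)·√(π²EI/P_cr) = (1/0.5)·√(π²×1.06×10^10×2.332×10^-7/3.000×10^5)
L = 0.570 m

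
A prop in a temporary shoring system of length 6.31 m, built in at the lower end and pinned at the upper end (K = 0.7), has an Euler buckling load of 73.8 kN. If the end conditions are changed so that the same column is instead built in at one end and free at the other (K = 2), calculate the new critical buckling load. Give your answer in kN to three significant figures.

P_cr ∝ 1/K², so P_cr,new = P_cr,old × (K_old/K_new)² = 73.8 × (0.7/2)²
= 73.8 × 0.1225 = 9.04 kN

P_cr ≈ 9.04 kN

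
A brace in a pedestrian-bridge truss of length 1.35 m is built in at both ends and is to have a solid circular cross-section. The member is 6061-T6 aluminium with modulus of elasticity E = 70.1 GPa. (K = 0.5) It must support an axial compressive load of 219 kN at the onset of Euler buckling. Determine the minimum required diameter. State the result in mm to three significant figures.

L_e = K·L = 0.5 × 1.35 = 0.6750 m
Required I = P_cr·L_e²/(π²E) = 2.190×10^5 × 0.6750² / (π² × 7.01×10^10) = 1.442×10^-7 m⁴
I_req = 1.442×10^5 mm⁴
Solid circle: I = πd⁴/64  ⇒  d = (64I/π)^(1/4) = (64×1.442×10^5/π)^(1/4) = 41.4 mm

d ≈ 41.4 mm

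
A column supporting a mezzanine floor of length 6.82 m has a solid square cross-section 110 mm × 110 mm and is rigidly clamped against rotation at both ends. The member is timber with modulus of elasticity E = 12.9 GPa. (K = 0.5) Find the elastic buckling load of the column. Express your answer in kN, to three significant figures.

I = a⁴/12 = 110⁴/12 = 1.220×10^7 mm⁴
I = 1.220×10^7 mm⁴ = 1.220×10^-5 m⁴
Effective length L_e = K·L = 0.5 × 6.82 = 3.410 m
P_cr = π²EI / L_e² = π² × 12.9×10⁹ × 1.220×10^-5 / 3.410² = 1.336×10^5 N

P_cr ≈ 134 kN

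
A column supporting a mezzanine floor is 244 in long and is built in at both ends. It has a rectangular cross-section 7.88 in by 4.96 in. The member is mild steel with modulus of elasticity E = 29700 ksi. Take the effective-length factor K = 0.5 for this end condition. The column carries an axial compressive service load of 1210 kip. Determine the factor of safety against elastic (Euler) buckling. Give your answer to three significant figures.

n ≈ 1.30

Buckling occurs about the weak axis: I_min = h·b³/12 with b = 4.96 in (the shorter side).
I_min = 7.88×4.96³/12 = 80.13 in⁴
Effective length L_e = K·L = 0.5 × 244 = 122.0 in
P_cr = π²EI / L_e² = π² × 29700×10³ × 80.13 / 122.0² = 1.578×10^6 lb
Factor of safety n = P_cr / P = 1578.1 / 1210 = 1.30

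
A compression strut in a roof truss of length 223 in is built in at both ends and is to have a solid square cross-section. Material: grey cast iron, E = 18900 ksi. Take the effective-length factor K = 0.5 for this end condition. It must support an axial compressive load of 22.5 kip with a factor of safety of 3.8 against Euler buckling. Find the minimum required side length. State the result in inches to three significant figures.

a ≈ 2.88 in

Required P_cr = n·P = 3.8 × 22.5 = 85.50 kip
L_e = K·L = 0.5 × 223 = 111.5 in
Required I = P_cr·L_e²/(π²E) = 8.550×10^4 × 111.5² / (π² × 1.89×10^7) = 5.698 in⁴
Solid square: I = a⁴/12  ⇒  a = (12I)^(1/4) = (12×5.698)^(1/4) = 2.88 in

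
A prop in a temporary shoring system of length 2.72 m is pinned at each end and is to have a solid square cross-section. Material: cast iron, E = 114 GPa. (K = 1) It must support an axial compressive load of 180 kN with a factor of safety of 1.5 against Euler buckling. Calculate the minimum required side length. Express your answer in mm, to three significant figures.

Required P_cr = n·P = 1.5 × 180 = 270.0 kN
L_e = K·L = 1 × 2.72 = 2.720 m
Required I = P_cr·L_e²/(π²E) = 2.700×10^5 × 2.720² / (π² × 1.14×10^11) = 1.775×10^-6 m⁴
I_req = 1.775×10^6 mm⁴
Solid square: I = a⁴/12  ⇒  a = (12I)^(1/4) = (12×1.775×10^6)^(1/4) = 67.9 mm

a ≈ 67.9 mm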